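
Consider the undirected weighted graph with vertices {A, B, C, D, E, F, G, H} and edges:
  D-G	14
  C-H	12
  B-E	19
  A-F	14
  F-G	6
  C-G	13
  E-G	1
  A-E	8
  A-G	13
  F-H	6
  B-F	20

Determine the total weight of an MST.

66

Prim's algorithm from C:
Step 1: cheapest edge leaving the tree is C-H (12); add H.
Step 2: cheapest edge leaving the tree is F-H (6); add F.
Step 3: cheapest edge leaving the tree is F-G (6); add G.
Step 4: cheapest edge leaving the tree is E-G (1); add E.
Step 5: cheapest edge leaving the tree is A-E (8); add A.
Step 6: cheapest edge leaving the tree is D-G (14); add D.
Step 7: cheapest edge leaving the tree is B-E (19); add B.
MST edges: C-H, F-H, F-G, E-G, A-E, D-G, B-E; total weight 12+6+6+1+8+14+19 = 66.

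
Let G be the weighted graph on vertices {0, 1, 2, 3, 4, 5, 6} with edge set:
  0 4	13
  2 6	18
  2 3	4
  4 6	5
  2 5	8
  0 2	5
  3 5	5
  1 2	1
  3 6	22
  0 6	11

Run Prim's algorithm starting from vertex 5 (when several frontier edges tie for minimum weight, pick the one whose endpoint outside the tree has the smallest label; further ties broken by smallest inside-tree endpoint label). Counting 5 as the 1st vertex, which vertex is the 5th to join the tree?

0

Grow the tree from 5 using Prim:
Step 1: cheapest edge leaving the tree is 3 5 (5); add 3.
Step 2: cheapest edge leaving the tree is 2 3 (4); add 2.
Step 3: cheapest edge leaving the tree is 1 2 (1); add 1.
Step 4: cheapest edge leaving the tree is 0 2 (5); add 0.
Step 5: cheapest edge leaving the tree is 0 6 (11); add 6.
Step 6: cheapest edge leaving the tree is 4 6 (5); add 4.
Vertex order: 5, 3, 2, 1, 0, 6, 4. The 5th vertex is 0.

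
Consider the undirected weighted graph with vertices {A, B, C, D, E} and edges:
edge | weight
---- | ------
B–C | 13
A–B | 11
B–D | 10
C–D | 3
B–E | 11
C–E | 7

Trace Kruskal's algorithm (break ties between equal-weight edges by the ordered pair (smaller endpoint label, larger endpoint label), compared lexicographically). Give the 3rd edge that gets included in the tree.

B-D

Sort edges by weight, then run Kruskal:
C–D (3): add — endpoints in different components.
C–E (7): add — endpoints in different components.
B–D (10): add — endpoints in different components.
A–B (11): add — endpoints in different components.
The 3rd edge added is B–D.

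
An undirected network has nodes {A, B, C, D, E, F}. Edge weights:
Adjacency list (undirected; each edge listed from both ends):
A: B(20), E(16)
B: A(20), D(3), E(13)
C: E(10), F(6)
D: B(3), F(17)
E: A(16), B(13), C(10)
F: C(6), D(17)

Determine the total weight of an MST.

48

Kruskal's algorithm — process edges by increasing weight (ties by edge label):
B–D (3): add. Components now {A} {B,D} {C} {E} {F}
C–F (6): add. Components now {A} {B,D} {C,F} {E}
C–E (10): add. Components now {A} {B,D} {C,E,F}
B–E (13): add. Components now {A} {B,C,D,E,F}
A–E (16): add. Components now {A,B,C,D,E,F}
MST edges: B–D, C–F, C–E, B–E, A–E; total weight 3+6+10+13+16 = 48.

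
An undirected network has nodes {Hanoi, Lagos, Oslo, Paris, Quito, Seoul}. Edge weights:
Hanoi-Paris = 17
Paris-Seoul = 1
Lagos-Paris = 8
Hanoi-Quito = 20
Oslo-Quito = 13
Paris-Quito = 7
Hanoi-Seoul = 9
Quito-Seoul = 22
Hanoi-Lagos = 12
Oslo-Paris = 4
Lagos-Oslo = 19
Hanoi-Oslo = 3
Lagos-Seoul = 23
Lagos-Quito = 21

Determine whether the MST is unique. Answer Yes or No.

Yes

Kruskal's algorithm — process edges by increasing weight (ties by edge label):
Paris-Seoul (1): add — endpoints in different components.
Hanoi-Oslo (3): add — endpoints in different components.
Oslo-Paris (4): add — endpoints in different components.
Paris-Quito (7): add — endpoints in different components.
Lagos-Paris (8): add — endpoints in different components.
Every non-tree edge has weight strictly greater than the heaviest edge on the tree path between its endpoints, so the MST is unique.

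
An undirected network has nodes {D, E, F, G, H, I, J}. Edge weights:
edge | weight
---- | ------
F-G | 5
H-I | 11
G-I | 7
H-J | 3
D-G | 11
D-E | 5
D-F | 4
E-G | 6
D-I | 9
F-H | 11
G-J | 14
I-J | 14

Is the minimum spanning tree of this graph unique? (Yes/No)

No

Kruskal's algorithm — process edges by increasing weight (ties by edge label):
H-J (3): add. Components now {D} {E} {F} {G} {H,J} {I}
D-F (4): add. Components now {D,F} {E} {G} {H,J} {I}
D-E (5): add. Components now {D,E,F} {G} {H,J} {I}
F-G (5): add. Components now {D,E,F,G} {H,J} {I}
E-G (6): skip — E and G already connected.
G-I (7): add. Components now {D,E,F,G,I} {H,J}
D-I (9): skip — D and I already connected.
D-G (11): skip — D and G already connected.
F-H (11): add. Components now {D,E,F,G,H,I,J}
Non-tree edge H-I has weight 11, equal to the heaviest edge on its tree cycle — swapping gives another MST of the same weight. Not unique.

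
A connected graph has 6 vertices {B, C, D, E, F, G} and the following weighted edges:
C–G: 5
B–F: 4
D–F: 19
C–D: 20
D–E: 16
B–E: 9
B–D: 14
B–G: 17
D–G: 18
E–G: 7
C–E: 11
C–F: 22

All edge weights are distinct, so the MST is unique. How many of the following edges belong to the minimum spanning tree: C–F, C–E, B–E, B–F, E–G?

3

Kruskal's algorithm — process edges by increasing weight (ties by edge label):
B–F (4): add — endpoints in different components.
C–G (5): add — endpoints in different components.
E–G (7): add — endpoints in different components.
B–E (9): add — endpoints in different components.
C–E (11): skip — C and E already connected.
B–D (14): add — endpoints in different components.
MST edge set: {B–F, C–G, E–G, B–E, B–D}.
Of the listed edges, {B–E, B–F, E–G} are in the MST → 3.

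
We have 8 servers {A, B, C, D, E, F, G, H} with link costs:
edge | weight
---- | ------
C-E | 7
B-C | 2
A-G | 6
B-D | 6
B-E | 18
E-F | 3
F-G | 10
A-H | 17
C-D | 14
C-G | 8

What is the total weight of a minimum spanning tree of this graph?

Sort edges by weight, then run Kruskal:
B-C (2): add — endpoints in different components.
E-F (3): add — endpoints in different components.
A-G (6): add — endpoints in different components.
B-D (6): add — endpoints in different components.
C-E (7): add — endpoints in different components.
C-G (8): add — endpoints in different components.
F-G (10): skip — F and G already connected.
C-D (14): skip — C and D already connected.
A-H (17): add — endpoints in different components.
MST edges: B-C, E-F, A-G, B-D, C-E, C-G, A-H; total weight 2+3+6+6+7+8+17 = 49.

49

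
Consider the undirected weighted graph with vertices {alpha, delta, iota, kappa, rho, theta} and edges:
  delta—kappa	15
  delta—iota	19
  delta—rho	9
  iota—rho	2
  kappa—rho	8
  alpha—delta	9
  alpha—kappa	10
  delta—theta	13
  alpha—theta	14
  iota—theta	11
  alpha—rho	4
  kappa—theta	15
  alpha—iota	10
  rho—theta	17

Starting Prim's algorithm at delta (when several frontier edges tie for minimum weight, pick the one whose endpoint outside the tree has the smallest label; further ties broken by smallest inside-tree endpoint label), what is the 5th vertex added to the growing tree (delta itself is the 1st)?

Prim, starting at delta.
Step 1: cheapest edge leaving the tree is alpha—delta (9); add alpha.
Step 2: cheapest edge leaving the tree is alpha—rho (4); add rho.
Step 3: cheapest edge leaving the tree is iota—rho (2); add iota.
Step 4: cheapest edge leaving the tree is kappa—rho (8); add kappa.
Step 5: cheapest edge leaving the tree is iota—theta (11); add theta.
Vertex order: delta, alpha, rho, iota, kappa, theta. The 5th vertex is kappa.

kappa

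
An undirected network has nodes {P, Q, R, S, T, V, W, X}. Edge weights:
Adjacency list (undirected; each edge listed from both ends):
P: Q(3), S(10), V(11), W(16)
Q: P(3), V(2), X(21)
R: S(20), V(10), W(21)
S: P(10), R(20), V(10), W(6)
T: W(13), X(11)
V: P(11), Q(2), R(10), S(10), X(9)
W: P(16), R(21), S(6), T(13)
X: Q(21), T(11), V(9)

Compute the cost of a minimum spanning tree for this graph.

Grow the tree from R using Prim:
Step 1: cheapest edge leaving the tree is R—V (10); add V.
Step 2: cheapest edge leaving the tree is Q—V (2); add Q.
Step 3: cheapest edge leaving the tree is P—Q (3); add P.
Step 4: cheapest edge leaving the tree is V—X (9); add X.
Step 5: cheapest edge leaving the tree is P—S (10); add S.
Step 6: cheapest edge leaving the tree is S—W (6); add W.
Step 7: cheapest edge leaving the tree is T—X (11); add T.
MST edges: R—V, Q—V, P—Q, V—X, P—S, S—W, T—X; total weight 10+2+3+9+10+6+11 = 51.

51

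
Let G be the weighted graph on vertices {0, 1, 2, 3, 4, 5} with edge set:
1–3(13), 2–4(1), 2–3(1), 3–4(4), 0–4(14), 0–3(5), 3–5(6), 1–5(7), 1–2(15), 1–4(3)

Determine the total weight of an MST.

16

Prim's algorithm from 5:
Step 1: cheapest edge leaving the tree is 3–5 (6); add 3.
Step 2: cheapest edge leaving the tree is 2–3 (1); add 2.
Step 3: cheapest edge leaving the tree is 2–4 (1); add 4.
Step 4: cheapest edge leaving the tree is 1–4 (3); add 1.
Step 5: cheapest edge leaving the tree is 0–3 (5); add 0.
MST edges: 3–5, 2–3, 2–4, 1–4, 0–3; total weight 6+1+1+3+5 = 16.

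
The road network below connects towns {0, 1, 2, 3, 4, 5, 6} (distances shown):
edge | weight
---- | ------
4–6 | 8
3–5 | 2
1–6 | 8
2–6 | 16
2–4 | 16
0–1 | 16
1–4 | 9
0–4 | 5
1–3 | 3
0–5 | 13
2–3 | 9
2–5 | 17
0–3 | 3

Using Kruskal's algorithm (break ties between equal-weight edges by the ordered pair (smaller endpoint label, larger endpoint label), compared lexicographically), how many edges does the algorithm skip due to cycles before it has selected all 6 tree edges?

2

Sort edges by weight, then run Kruskal:
3–5 (2): add. Components now {0} {1} {2} {3,5} {4} {6}
0–3 (3): add. Components now {0,3,5} {1} {2} {4} {6}
1–3 (3): add. Components now {0,1,3,5} {2} {4} {6}
0–4 (5): add. Components now {0,1,3,4,5} {2} {6}
1–6 (8): add. Components now {0,1,3,4,5,6} {2}
4–6 (8): skip — 4 and 6 already connected.
1–4 (9): skip — 1 and 4 already connected.
2–3 (9): add. Components now {0,1,2,3,4,5,6}
Edges rejected before the tree was complete: 2.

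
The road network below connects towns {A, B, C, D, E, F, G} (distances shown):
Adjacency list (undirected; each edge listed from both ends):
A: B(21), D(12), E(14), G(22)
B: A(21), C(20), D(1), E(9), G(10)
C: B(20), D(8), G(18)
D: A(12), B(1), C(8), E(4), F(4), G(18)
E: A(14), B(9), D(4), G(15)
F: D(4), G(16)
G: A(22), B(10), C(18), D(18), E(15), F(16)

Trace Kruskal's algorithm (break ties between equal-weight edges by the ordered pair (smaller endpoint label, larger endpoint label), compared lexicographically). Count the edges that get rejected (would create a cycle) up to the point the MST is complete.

Kruskal: consider edges lightest-first.
B D (1): add. Components now {A} {B,D} {C} {E} {F} {G}
D E (4): add. Components now {A} {B,D,E} {C} {F} {G}
D F (4): add. Components now {A} {B,D,E,F} {C} {G}
C D (8): add. Components now {A} {B,C,D,E,F} {G}
B E (9): skip — B and E already connected.
B G (10): add. Components now {A} {B,C,D,E,F,G}
A D (12): add. Components now {A,B,C,D,E,F,G}
Edges rejected before the tree was complete: 1.

1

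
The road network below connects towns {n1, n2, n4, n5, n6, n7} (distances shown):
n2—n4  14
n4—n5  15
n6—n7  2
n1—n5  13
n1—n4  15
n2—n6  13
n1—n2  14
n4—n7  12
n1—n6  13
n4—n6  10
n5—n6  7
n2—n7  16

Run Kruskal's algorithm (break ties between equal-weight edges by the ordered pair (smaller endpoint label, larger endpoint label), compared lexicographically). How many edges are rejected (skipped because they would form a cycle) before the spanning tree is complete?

2

Kruskal: consider edges lightest-first.
n6—n7 (2): add — endpoints in different components.
n5—n6 (7): add — endpoints in different components.
n4—n6 (10): add — endpoints in different components.
n4—n7 (12): skip — n7 and n4 already connected.
n1—n5 (13): add — endpoints in different components.
n1—n6 (13): skip — n6 and n1 already connected.
n2—n6 (13): add — endpoints in different components.
Edges rejected before the tree was complete: 2.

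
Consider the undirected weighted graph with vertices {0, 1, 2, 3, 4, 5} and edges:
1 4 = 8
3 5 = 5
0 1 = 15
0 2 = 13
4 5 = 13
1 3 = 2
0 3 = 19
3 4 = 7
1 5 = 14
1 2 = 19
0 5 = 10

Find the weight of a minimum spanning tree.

37

Prim's algorithm from 1:
Step 1: frontier [1 3 2, 1 4 8, 1 5 14, 0 1 15, 1 2 19] → take 1 3 (2); add 3.
Step 2: frontier [1 4 8, 1 5 14, 0 1 15, 1 2 19, 3 5 5, 3 4 7, 0 3 19] → take 3 5 (5); add 5.
Step 3: frontier [1 4 8, 0 1 15, 1 2 19, 3 4 7, 0 3 19, 0 5 10, 4 5 13] → take 3 4 (7); add 4.
Step 4: frontier [0 1 15, 1 2 19, 0 3 19, 0 5 10] → take 0 5 (10); add 0.
Step 5: frontier [0 2 13, 1 2 19] → take 0 2 (13); add 2.
MST edges: 1 3, 3 5, 3 4, 0 5, 0 2; total weight 2+5+7+10+13 = 37.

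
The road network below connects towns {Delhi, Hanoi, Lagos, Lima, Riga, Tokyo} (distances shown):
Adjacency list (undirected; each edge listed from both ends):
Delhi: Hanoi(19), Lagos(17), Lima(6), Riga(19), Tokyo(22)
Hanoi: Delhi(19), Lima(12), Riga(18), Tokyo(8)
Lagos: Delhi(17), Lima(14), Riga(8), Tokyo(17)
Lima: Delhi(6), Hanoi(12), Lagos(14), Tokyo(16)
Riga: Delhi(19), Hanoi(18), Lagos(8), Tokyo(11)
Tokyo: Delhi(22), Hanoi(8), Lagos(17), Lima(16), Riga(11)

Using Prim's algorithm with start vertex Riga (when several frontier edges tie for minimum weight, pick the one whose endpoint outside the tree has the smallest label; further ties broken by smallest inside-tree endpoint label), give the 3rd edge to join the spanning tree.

Prim's algorithm from Riga:
Step 1: frontier [Lagos Riga 8, Riga Tokyo 11, Hanoi Riga 18, Delhi Riga 19] → take Lagos Riga (8); add Lagos.
Step 2: frontier [Lagos Lima 14, Delhi Lagos 17, Lagos Tokyo 17, Riga Tokyo 11, Hanoi Riga 18, Delhi Riga 19] → take Riga Tokyo (11); add Tokyo.
Step 3: frontier [Lagos Lima 14, Delhi Lagos 17, Hanoi Riga 18, Delhi Riga 19, Hanoi Tokyo 8, Lima Tokyo 16, Delhi Tokyo 22] → take Hanoi Tokyo (8); add Hanoi.
Step 4: frontier [Hanoi Lima 12, Delhi Hanoi 19, Lagos Lima 14, Delhi Lagos 17, Delhi Riga 19, Lima Tokyo 16, Delhi Tokyo 22] → take Hanoi Lima (12); add Lima.
Step 5: frontier [Delhi Hanoi 19, Delhi Lagos 17, Delhi Lima 6, Delhi Riga 19, Delhi Tokyo 22] → take Delhi Lima (6); add Delhi.
The 3rd edge added is Hanoi Tokyo.

Hanoi-Tokyo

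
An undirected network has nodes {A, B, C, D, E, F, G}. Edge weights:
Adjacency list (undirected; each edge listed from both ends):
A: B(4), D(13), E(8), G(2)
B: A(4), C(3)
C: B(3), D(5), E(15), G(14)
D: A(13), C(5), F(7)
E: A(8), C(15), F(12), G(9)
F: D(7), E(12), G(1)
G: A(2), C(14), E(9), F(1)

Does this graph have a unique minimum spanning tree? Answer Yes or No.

Kruskal's algorithm — process edges by increasing weight (ties by edge label):
F—G (1): add — endpoints in different components.
A—G (2): add — endpoints in different components.
B—C (3): add — endpoints in different components.
A—B (4): add — endpoints in different components.
C—D (5): add — endpoints in different components.
D—F (7): skip — D and F already connected.
A—E (8): add — endpoints in different components.
Every non-tree edge has weight strictly greater than the heaviest edge on the tree path between its endpoints, so the MST is unique.

Yes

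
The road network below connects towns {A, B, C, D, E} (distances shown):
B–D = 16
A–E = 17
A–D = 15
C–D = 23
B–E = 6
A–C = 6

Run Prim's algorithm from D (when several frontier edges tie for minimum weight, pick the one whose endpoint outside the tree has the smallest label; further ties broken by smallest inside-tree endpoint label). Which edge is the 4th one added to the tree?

B-E

Prim, starting at D.
Step 1: frontier [A–D 15, B–D 16, C–D 23] → take A–D (15); add A.
Step 2: frontier [A–C 6, A–E 17, B–D 16, C–D 23] → take A–C (6); add C.
Step 3: frontier [A–E 17, B–D 16] → take B–D (16); add B.
Step 4: frontier [A–E 17, B–E 6] → take B–E (6); add E.
The 4th edge added is B–E.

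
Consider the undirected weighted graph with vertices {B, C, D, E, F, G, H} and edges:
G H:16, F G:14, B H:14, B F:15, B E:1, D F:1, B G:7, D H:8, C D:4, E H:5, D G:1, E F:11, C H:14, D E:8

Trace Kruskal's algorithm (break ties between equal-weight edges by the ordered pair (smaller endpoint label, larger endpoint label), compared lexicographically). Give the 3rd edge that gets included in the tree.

Sort edges by weight, then run Kruskal:
B E (1): add. Components now {B,E} {C} {D} {F} {G} {H}
D F (1): add. Components now {B,E} {C} {D,F} {G} {H}
D G (1): add. Components now {B,E} {C} {D,F,G} {H}
C D (4): add. Components now {B,E} {C,D,F,G} {H}
E H (5): add. Components now {B,E,H} {C,D,F,G}
B G (7): add. Components now {B,C,D,E,F,G,H}
The 3rd edge added is D G.

D-G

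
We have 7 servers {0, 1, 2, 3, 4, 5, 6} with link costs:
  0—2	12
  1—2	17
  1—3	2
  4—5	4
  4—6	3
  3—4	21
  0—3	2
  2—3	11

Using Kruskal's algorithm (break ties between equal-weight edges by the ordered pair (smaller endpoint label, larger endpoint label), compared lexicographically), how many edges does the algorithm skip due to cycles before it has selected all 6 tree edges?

2

Kruskal's algorithm — process edges by increasing weight (ties by edge label):
0—3 (2): add. Components now {0,3} {1} {2} {4} {5} {6}
1—3 (2): add. Components now {0,1,3} {2} {4} {5} {6}
4—6 (3): add. Components now {0,1,3} {2} {4,6} {5}
4—5 (4): add. Components now {0,1,3} {2} {4,5,6}
2—3 (11): add. Components now {0,1,2,3} {4,5,6}
0—2 (12): skip — 0 and 2 already connected.
1—2 (17): skip — 1 and 2 already connected.
3—4 (21): add. Components now {0,1,2,3,4,5,6}
Edges rejected before the tree was complete: 2.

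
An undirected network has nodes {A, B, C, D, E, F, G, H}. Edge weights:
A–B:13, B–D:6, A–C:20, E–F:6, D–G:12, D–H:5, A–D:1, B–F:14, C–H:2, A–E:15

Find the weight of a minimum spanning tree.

46

Prim, starting at D.
Step 1: cheapest edge leaving the tree is A–D (1); add A.
Step 2: cheapest edge leaving the tree is D–H (5); add H.
Step 3: cheapest edge leaving the tree is C–H (2); add C.
Step 4: cheapest edge leaving the tree is B–D (6); add B.
Step 5: cheapest edge leaving the tree is D–G (12); add G.
Step 6: cheapest edge leaving the tree is B–F (14); add F.
Step 7: cheapest edge leaving the tree is E–F (6); add E.
MST edges: A–D, D–H, C–H, B–D, D–G, B–F, E–F; total weight 1+5+2+6+12+14+6 = 46.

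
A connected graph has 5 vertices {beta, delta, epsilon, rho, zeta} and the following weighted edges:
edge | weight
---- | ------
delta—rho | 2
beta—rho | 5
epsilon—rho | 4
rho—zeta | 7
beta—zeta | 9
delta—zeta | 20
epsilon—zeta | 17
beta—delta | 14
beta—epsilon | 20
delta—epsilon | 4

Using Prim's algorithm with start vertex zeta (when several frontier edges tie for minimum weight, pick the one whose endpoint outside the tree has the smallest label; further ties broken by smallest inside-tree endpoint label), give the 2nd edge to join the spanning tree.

Prim's algorithm from zeta:
Step 1: frontier [rho—zeta 7, beta—zeta 9, epsilon—zeta 17, delta—zeta 20] → take rho—zeta (7); add rho.
Step 2: frontier [delta—rho 2, epsilon—rho 4, beta—rho 5, beta—zeta 9, epsilon—zeta 17, delta—zeta 20] → take delta—rho (2); add delta.
Step 3: frontier [delta—epsilon 4, beta—delta 14, epsilon—rho 4, beta—rho 5, beta—zeta 9, epsilon—zeta 17] → take delta—epsilon (4); add epsilon.
Step 4: frontier [beta—delta 14, beta—epsilon 20, beta—rho 5, beta—zeta 9] → take beta—rho (5); add beta.
The 2nd edge added is delta—rho.

delta-rho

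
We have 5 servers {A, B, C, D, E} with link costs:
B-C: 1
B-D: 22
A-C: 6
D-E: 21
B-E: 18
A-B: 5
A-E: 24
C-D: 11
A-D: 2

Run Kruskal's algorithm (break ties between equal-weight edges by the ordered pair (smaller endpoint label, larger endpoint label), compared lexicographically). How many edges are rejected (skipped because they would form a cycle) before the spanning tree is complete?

2

Kruskal: consider edges lightest-first.
B-C (1): add. Components now {A} {B,C} {D} {E}
A-D (2): add. Components now {A,D} {B,C} {E}
A-B (5): add. Components now {A,B,C,D} {E}
A-C (6): skip — A and C already connected.
C-D (11): skip — C and D already connected.
B-E (18): add. Components now {A,B,C,D,E}
Edges rejected before the tree was complete: 2.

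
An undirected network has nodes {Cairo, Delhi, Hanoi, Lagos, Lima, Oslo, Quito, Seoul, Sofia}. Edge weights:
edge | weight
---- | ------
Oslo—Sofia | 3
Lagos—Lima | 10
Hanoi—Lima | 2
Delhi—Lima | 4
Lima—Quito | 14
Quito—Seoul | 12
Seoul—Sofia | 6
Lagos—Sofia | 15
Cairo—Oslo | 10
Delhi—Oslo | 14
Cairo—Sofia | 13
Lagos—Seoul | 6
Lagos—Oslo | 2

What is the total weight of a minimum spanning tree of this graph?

49

Prim, starting at Sofia.
Step 1: cheapest edge leaving the tree is Oslo—Sofia (3); add Oslo.
Step 2: cheapest edge leaving the tree is Lagos—Oslo (2); add Lagos.
Step 3: cheapest edge leaving the tree is Lagos—Seoul (6); add Seoul.
Step 4: cheapest edge leaving the tree is Cairo—Oslo (10); add Cairo.
Step 5: cheapest edge leaving the tree is Lagos—Lima (10); add Lima.
Step 6: cheapest edge leaving the tree is Hanoi—Lima (2); add Hanoi.
Step 7: cheapest edge leaving the tree is Delhi—Lima (4); add Delhi.
Step 8: cheapest edge leaving the tree is Quito—Seoul (12); add Quito.
MST edges: Oslo—Sofia, Lagos—Oslo, Lagos—Seoul, Cairo—Oslo, Lagos—Lima, Hanoi—Lima, Delhi—Lima, Quito—Seoul; total weight 3+2+6+10+10+2+4+12 = 49.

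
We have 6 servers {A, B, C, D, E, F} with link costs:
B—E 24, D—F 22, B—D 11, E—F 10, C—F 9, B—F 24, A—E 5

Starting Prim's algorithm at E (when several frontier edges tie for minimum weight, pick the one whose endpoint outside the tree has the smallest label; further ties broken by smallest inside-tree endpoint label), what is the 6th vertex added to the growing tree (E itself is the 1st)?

Prim's algorithm from E:
Step 1: frontier [A—E 5, E—F 10, B—E 24] → take A—E (5); add A.
Step 2: frontier [E—F 10, B—E 24] → take E—F (10); add F.
Step 3: frontier [B—E 24, C—F 9, D—F 22, B—F 24] → take C—F (9); add C.
Step 4: frontier [B—E 24, D—F 22, B—F 24] → take D—F (22); add D.
Step 5: frontier [B—D 11, B—E 24, B—F 24] → take B—D (11); add B.
Vertex order: E, A, F, C, D, B. The 6th vertex is B.

B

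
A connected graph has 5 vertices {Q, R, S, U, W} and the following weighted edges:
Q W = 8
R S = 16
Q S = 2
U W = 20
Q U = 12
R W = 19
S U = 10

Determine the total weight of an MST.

Kruskal: consider edges lightest-first.
Q S (2): add. Components now {Q,S} {U} {W} {R}
Q W (8): add. Components now {Q,S,W} {U} {R}
S U (10): add. Components now {Q,S,U,W} {R}
Q U (12): skip — Q and U already connected.
R S (16): add. Components now {Q,R,S,U,W}
MST edges: Q S, Q W, S U, R S; total weight 2+8+10+16 = 36.

36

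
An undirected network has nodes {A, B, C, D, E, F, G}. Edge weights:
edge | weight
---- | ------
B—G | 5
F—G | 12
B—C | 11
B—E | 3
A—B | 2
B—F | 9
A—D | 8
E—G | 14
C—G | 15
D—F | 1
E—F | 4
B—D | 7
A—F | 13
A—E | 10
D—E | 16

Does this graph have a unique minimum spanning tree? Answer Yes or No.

Kruskal's algorithm — process edges by increasing weight (ties by edge label):
D—F (1): add — endpoints in different components.
A—B (2): add — endpoints in different components.
B—E (3): add — endpoints in different components.
E—F (4): add — endpoints in different components.
B—G (5): add — endpoints in different components.
B—D (7): skip — B and D already connected.
A—D (8): skip — A and D already connected.
B—F (9): skip — B and F already connected.
A—E (10): skip — A and E already connected.
B—C (11): add — endpoints in different components.
Every non-tree edge has weight strictly greater than the heaviest edge on the tree path between its endpoints, so the MST is unique.

Yes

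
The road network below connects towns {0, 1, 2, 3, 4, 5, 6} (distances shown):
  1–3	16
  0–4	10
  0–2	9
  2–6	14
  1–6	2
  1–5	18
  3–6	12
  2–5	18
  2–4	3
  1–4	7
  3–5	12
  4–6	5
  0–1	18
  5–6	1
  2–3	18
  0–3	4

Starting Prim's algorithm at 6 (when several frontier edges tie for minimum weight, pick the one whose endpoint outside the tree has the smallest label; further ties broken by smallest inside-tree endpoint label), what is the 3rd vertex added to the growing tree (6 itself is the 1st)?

1

Prim's algorithm from 6:
Step 1: cheapest edge leaving the tree is 5–6 (1); add 5.
Step 2: cheapest edge leaving the tree is 1–6 (2); add 1.
Step 3: cheapest edge leaving the tree is 4–6 (5); add 4.
Step 4: cheapest edge leaving the tree is 2–4 (3); add 2.
Step 5: cheapest edge leaving the tree is 0–2 (9); add 0.
Step 6: cheapest edge leaving the tree is 0–3 (4); add 3.
Vertex order: 6, 5, 1, 4, 2, 0, 3. The 3rd vertex is 1.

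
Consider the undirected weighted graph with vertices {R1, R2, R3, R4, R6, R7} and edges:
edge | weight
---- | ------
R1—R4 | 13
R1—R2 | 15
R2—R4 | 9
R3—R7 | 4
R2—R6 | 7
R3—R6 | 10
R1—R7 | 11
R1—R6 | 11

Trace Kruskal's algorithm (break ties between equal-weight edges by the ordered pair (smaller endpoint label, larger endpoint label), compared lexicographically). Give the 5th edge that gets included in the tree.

R1-R6

Kruskal: consider edges lightest-first.
R3—R7 (4): add — endpoints in different components.
R2—R6 (7): add — endpoints in different components.
R2—R4 (9): add — endpoints in different components.
R3—R6 (10): add — endpoints in different components.
R1—R6 (11): add — endpoints in different components.
The 5th edge added is R1—R6.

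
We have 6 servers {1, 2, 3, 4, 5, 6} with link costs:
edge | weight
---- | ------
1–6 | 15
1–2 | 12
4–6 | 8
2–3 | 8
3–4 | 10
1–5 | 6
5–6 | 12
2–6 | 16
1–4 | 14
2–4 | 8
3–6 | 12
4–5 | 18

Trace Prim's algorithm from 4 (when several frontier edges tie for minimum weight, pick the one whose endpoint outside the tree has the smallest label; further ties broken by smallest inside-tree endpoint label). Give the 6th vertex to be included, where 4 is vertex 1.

5

Prim, starting at 4.
Step 1: cheapest edge leaving the tree is 2–4 (8); add 2.
Step 2: cheapest edge leaving the tree is 2–3 (8); add 3.
Step 3: cheapest edge leaving the tree is 4–6 (8); add 6.
Step 4: cheapest edge leaving the tree is 1–2 (12); add 1.
Step 5: cheapest edge leaving the tree is 1–5 (6); add 5.
Vertex order: 4, 2, 3, 6, 1, 5. The 6th vertex is 5.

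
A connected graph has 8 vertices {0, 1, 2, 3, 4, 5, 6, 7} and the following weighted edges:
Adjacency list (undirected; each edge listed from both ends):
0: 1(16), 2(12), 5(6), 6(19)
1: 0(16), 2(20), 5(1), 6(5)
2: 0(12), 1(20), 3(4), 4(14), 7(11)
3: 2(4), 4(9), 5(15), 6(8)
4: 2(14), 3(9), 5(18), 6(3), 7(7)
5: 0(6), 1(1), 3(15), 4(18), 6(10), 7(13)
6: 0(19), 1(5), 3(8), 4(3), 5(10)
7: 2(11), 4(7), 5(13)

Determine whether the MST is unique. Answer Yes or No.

Kruskal's algorithm — process edges by increasing weight (ties by edge label):
1-5 (1): add — endpoints in different components.
4-6 (3): add — endpoints in different components.
2-3 (4): add — endpoints in different components.
1-6 (5): add — endpoints in different components.
0-5 (6): add — endpoints in different components.
4-7 (7): add — endpoints in different components.
3-6 (8): add — endpoints in different components.
Every non-tree edge has weight strictly greater than the heaviest edge on the tree path between its endpoints, so the MST is unique.

Yes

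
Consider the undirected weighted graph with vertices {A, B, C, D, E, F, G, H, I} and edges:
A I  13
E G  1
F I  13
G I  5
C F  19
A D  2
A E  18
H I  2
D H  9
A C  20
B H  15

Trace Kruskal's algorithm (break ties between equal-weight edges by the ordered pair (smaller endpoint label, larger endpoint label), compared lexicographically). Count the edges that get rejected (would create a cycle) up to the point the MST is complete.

Kruskal: consider edges lightest-first.
E G (1): add — endpoints in different components.
A D (2): add — endpoints in different components.
H I (2): add — endpoints in different components.
G I (5): add — endpoints in different components.
D H (9): add — endpoints in different components.
A I (13): skip — A and I already connected.
F I (13): add — endpoints in different components.
B H (15): add — endpoints in different components.
A E (18): skip — A and E already connected.
C F (19): add — endpoints in different components.
Edges rejected before the tree was complete: 2.

2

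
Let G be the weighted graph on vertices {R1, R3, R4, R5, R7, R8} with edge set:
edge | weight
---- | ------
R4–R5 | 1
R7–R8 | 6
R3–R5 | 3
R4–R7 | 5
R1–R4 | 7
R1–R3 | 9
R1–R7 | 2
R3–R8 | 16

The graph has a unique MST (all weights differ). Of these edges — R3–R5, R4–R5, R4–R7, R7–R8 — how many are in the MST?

4

Kruskal's algorithm — process edges by increasing weight (ties by edge label):
R4–R5 (1): add — endpoints in different components.
R1–R7 (2): add — endpoints in different components.
R3–R5 (3): add — endpoints in different components.
R4–R7 (5): add — endpoints in different components.
R7–R8 (6): add — endpoints in different components.
MST edge set: {R4–R5, R1–R7, R3–R5, R4–R7, R7–R8}.
Of the listed edges, {R3–R5, R4–R5, R4–R7, R7–R8} are in the MST → 4.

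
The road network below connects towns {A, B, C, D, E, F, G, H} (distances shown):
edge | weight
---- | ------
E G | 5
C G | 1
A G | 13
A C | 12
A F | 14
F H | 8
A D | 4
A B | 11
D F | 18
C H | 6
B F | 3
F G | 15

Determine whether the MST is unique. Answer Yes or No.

Yes

Sort edges by weight, then run Kruskal:
C G (1): add — endpoints in different components.
B F (3): add — endpoints in different components.
A D (4): add — endpoints in different components.
E G (5): add — endpoints in different components.
C H (6): add — endpoints in different components.
F H (8): add — endpoints in different components.
A B (11): add — endpoints in different components.
Every non-tree edge has weight strictly greater than the heaviest edge on the tree path between its endpoints, so the MST is unique.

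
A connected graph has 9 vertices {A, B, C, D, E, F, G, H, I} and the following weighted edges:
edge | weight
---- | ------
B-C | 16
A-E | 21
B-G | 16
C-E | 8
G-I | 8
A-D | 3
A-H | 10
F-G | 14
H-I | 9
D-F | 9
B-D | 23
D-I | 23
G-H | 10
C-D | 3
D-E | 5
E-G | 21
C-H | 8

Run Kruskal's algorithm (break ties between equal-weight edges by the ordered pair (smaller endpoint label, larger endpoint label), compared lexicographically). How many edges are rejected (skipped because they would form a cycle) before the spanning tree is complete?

Kruskal: consider edges lightest-first.
A-D (3): add — endpoints in different components.
C-D (3): add — endpoints in different components.
D-E (5): add — endpoints in different components.
C-E (8): skip — C and E already connected.
C-H (8): add — endpoints in different components.
G-I (8): add — endpoints in different components.
D-F (9): add — endpoints in different components.
H-I (9): add — endpoints in different components.
A-H (10): skip — A and H already connected.
G-H (10): skip — G and H already connected.
F-G (14): skip — F and G already connected.
B-C (16): add — endpoints in different components.
Edges rejected before the tree was complete: 4.

4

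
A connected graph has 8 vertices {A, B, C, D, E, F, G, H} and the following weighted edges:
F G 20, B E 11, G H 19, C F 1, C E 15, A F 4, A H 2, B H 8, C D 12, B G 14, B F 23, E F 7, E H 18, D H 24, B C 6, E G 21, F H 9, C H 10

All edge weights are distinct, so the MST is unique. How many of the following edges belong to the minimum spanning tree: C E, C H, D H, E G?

Kruskal's algorithm — process edges by increasing weight (ties by edge label):
C F (1): add — endpoints in different components.
A H (2): add — endpoints in different components.
A F (4): add — endpoints in different components.
B C (6): add — endpoints in different components.
E F (7): add — endpoints in different components.
B H (8): skip — B and H already connected.
F H (9): skip — F and H already connected.
C H (10): skip — C and H already connected.
B E (11): skip — B and E already connected.
C D (12): add — endpoints in different components.
B G (14): add — endpoints in different components.
MST edge set: {C F, A H, A F, B C, E F, C D, B G}.
Of the listed edges, {} are in the MST → 0.

0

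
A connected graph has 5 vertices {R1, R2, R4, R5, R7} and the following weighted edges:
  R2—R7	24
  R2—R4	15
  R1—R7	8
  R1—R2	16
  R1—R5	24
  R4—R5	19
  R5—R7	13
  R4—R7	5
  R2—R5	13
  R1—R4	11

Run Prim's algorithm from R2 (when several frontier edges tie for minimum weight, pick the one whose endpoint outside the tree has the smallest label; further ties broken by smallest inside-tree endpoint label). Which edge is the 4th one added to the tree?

Prim's algorithm from R2:
Step 1: frontier [R2—R5 13, R2—R4 15, R1—R2 16, R2—R7 24] → take R2—R5 (13); add R5.
Step 2: frontier [R2—R4 15, R1—R2 16, R2—R7 24, R5—R7 13, R4—R5 19, R1—R5 24] → take R5—R7 (13); add R7.
Step 3: frontier [R2—R4 15, R1—R2 16, R4—R5 19, R1—R5 24, R4—R7 5, R1—R7 8] → take R4—R7 (5); add R4.
Step 4: frontier [R1—R2 16, R1—R4 11, R1—R5 24, R1—R7 8] → take R1—R7 (8); add R1.
The 4th edge added is R1—R7.

R1-R7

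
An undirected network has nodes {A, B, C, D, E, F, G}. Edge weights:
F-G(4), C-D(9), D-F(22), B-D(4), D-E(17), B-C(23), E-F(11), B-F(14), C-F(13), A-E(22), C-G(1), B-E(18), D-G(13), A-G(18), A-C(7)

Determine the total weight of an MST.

Prim, starting at F.
Step 1: cheapest edge leaving the tree is F-G (4); add G.
Step 2: cheapest edge leaving the tree is C-G (1); add C.
Step 3: cheapest edge leaving the tree is A-C (7); add A.
Step 4: cheapest edge leaving the tree is C-D (9); add D.
Step 5: cheapest edge leaving the tree is B-D (4); add B.
Step 6: cheapest edge leaving the tree is E-F (11); add E.
MST edges: F-G, C-G, A-C, C-D, B-D, E-F; total weight 4+1+7+9+4+11 = 36.

36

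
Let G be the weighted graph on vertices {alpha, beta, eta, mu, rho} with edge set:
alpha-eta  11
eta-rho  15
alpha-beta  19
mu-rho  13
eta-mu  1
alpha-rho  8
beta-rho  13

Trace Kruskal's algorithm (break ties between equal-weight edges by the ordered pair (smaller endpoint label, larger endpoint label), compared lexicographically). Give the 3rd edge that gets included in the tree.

Kruskal: consider edges lightest-first.
eta-mu (1): add. Components now {eta,mu} {alpha} {beta} {rho}
alpha-rho (8): add. Components now {eta,mu} {alpha,rho} {beta}
alpha-eta (11): add. Components now {alpha,eta,mu,rho} {beta}
beta-rho (13): add. Components now {alpha,beta,eta,mu,rho}
The 3rd edge added is alpha-eta.

alpha-eta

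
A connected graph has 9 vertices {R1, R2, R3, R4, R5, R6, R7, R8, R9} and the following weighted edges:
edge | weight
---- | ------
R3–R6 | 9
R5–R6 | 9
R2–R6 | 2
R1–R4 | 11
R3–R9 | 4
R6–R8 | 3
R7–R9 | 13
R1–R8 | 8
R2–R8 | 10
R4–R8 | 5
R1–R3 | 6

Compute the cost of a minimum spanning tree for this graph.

50

Sort edges by weight, then run Kruskal:
R2–R6 (2): add — endpoints in different components.
R6–R8 (3): add — endpoints in different components.
R3–R9 (4): add — endpoints in different components.
R4–R8 (5): add — endpoints in different components.
R1–R3 (6): add — endpoints in different components.
R1–R8 (8): add — endpoints in different components.
R3–R6 (9): skip — R6 and R3 already connected.
R5–R6 (9): add — endpoints in different components.
R2–R8 (10): skip — R8 and R2 already connected.
R1–R4 (11): skip — R1 and R4 already connected.
R7–R9 (13): add — endpoints in different components.
MST edges: R2–R6, R6–R8, R3–R9, R4–R8, R1–R3, R1–R8, R5–R6, R7–R9; total weight 2+3+4+5+6+8+9+13 = 50.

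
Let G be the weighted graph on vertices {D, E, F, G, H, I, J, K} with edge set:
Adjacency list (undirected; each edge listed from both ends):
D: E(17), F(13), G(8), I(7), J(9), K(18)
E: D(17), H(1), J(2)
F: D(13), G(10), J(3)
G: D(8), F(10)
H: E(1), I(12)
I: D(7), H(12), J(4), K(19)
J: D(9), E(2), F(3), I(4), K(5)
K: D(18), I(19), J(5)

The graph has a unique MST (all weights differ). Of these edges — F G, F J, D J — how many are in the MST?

1

Kruskal's algorithm — process edges by increasing weight (ties by edge label):
E H (1): add — endpoints in different components.
E J (2): add — endpoints in different components.
F J (3): add — endpoints in different components.
I J (4): add — endpoints in different components.
J K (5): add — endpoints in different components.
D I (7): add — endpoints in different components.
D G (8): add — endpoints in different components.
MST edge set: {E H, E J, F J, I J, J K, D I, D G}.
Of the listed edges, {F J} are in the MST → 1.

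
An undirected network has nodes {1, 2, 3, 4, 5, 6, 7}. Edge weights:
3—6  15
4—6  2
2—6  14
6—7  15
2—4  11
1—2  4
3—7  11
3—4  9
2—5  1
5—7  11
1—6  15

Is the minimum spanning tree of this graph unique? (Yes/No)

No

Kruskal's algorithm — process edges by increasing weight (ties by edge label):
2—5 (1): add — endpoints in different components.
4—6 (2): add — endpoints in different components.
1—2 (4): add — endpoints in different components.
3—4 (9): add — endpoints in different components.
2—4 (11): add — endpoints in different components.
3—7 (11): add — endpoints in different components.
Non-tree edge 5—7 has weight 11, equal to the heaviest edge on its tree cycle — swapping gives another MST of the same weight. Not unique.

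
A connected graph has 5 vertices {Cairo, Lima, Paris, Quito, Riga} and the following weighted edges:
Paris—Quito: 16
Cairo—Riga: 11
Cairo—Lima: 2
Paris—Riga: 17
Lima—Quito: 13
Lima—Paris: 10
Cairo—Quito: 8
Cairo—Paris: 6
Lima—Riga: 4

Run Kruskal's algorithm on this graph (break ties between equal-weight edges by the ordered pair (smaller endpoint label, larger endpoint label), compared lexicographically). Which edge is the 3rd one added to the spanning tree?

Kruskal's algorithm — process edges by increasing weight (ties by edge label):
Cairo—Lima (2): add. Components now {Cairo,Lima} {Riga} {Paris} {Quito}
Lima—Riga (4): add. Components now {Cairo,Lima,Riga} {Paris} {Quito}
Cairo—Paris (6): add. Components now {Cairo,Lima,Paris,Riga} {Quito}
Cairo—Quito (8): add. Components now {Cairo,Lima,Paris,Quito,Riga}
The 3rd edge added is Cairo—Paris.

Cairo-Paris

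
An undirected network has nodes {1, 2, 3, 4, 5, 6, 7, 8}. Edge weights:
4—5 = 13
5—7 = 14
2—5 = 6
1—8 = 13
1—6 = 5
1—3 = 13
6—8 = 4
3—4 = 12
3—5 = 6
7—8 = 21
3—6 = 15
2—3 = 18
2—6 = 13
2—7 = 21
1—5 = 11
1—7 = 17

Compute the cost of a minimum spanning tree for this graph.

Grow the tree from 7 using Prim:
Step 1: cheapest edge leaving the tree is 5—7 (14); add 5.
Step 2: cheapest edge leaving the tree is 2—5 (6); add 2.
Step 3: cheapest edge leaving the tree is 3—5 (6); add 3.
Step 4: cheapest edge leaving the tree is 1—5 (11); add 1.
Step 5: cheapest edge leaving the tree is 1—6 (5); add 6.
Step 6: cheapest edge leaving the tree is 6—8 (4); add 8.
Step 7: cheapest edge leaving the tree is 3—4 (12); add 4.
MST edges: 5—7, 2—5, 3—5, 1—5, 1—6, 6—8, 3—4; total weight 14+6+6+11+5+4+12 = 58.

58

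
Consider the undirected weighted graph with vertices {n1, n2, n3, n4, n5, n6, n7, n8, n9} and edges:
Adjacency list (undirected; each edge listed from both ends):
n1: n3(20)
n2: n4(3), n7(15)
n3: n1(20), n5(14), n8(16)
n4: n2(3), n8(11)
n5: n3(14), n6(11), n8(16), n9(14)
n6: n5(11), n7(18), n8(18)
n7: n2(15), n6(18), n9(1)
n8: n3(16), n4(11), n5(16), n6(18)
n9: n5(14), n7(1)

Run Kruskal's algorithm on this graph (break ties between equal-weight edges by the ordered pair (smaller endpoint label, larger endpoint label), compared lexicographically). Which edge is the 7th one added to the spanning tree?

Sort edges by weight, then run Kruskal:
n7-n9 (1): add — endpoints in different components.
n2-n4 (3): add — endpoints in different components.
n4-n8 (11): add — endpoints in different components.
n5-n6 (11): add — endpoints in different components.
n3-n5 (14): add — endpoints in different components.
n5-n9 (14): add — endpoints in different components.
n2-n7 (15): add — endpoints in different components.
n3-n8 (16): skip — n8 and n3 already connected.
n5-n8 (16): skip — n8 and n5 already connected.
n6-n7 (18): skip — n6 and n7 already connected.
n6-n8 (18): skip — n8 and n6 already connected.
n1-n3 (20): add — endpoints in different components.
The 7th edge added is n2-n7.

n2-n7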